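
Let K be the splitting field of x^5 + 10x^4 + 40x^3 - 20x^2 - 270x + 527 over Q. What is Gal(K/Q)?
The polynomial f is an irreducible quintic over Q, so G = Gal(f/Q) is a transitive subgroup of S_5: one of C_5 (5T1, order 5), D_5 (5T2, order 10), F_20 (5T3, order 20), A_5 (5T4, order 60) or S_5 (5T5, order 120). The discriminant of f is 1109956876953125, which is not a perfect square, so G is not contained in A_5. The transitive groups of degree 5 not contained in A_5 are: F_20 (5T3, order 20), S_5 (5T5, order 120). By Dedekind's theorem, for a prime p not dividing disc(f) the degrees of the irreducible factors of f mod p form the cycle type of an element of G. Factoring f modulo the 18 such primes p <= 71 (skipping 5, 31, which divide the discriminant), each new pattern first appears at: mod 2: f = (x + 1)(x^4 + x^3 + x^2 + x + 1), pattern 4+1; mod 11: f = (x^5 + 10x^4 + 7x^3 + 2x^2 + 5x + 10), pattern 5; mod 19: f = (x + 11)(x^2 + 11)(x^2 + 18x + 2), pattern 2+2+1. No other pattern occurs in this range, so the set of observed cycle types is {4+1, 5, 2+2+1}. The candidates containing elements of all these cycle types are F_20 (5T3) of order 20, S_5 (5T5) of order 120; the others are excluded. The observed types are precisely the cycle types that occur in F_20 (5T3) (apart from the identity). Each of the other remaining candidates has further cycle types, and by the Chebotarev density theorem the matching factorization patterns would occur for a proportion of primes equal to their share of the group: S_5 (5T5) additionally contains elements of type 3+2, 3+1+1, 2+1+1+1 (50 of its 120 elements, about 42% of primes). None of the 18 primes tested shows any such pattern (for each of these groups the chance of that is below 10^-4), which rules them out. Hence G = F_20 (5T3), of order 20.

F_20 (order 20)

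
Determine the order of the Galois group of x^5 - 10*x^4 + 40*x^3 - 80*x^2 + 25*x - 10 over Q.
The degree of the splitting field over Q equals the order of the Galois group, so first determine the group. The polynomial f is an irreducible quintic over Q, so G = Gal(f/Q) is a transitive subgroup of S_5: one of C_5 (5T1, order 5), D_5 (5T2, order 10), F_20 (5T3, order 20), A_5 (5T4, order 60) or S_5 (5T5, order 120). The discriminant of f is 58564000000 = 242000^2, a perfect square, so G is contained in A_5. The transitive groups of degree 5 contained in A_5 are: C_5 (5T1, order 5), D_5 (5T2, order 10), A_5 (5T4, order 60). By Dedekind's theorem, for a prime p not dividing disc(f) the degrees of the irreducible factors of f mod p form the cycle type of an element of G. Factoring f modulo the 3 such primes p <= 13 (skipping 2, 5, 11, which divide the discriminant), each new pattern first appears at: mod 3: f = (x^5 + 2x^4 + x^3 + x^2 + x + 2), pattern 5; mod 13: f = (x + 3)(x + 5)(x^3 + 8x^2 + 8), pattern 3+1+1. No other pattern occurs in this range, so the set of observed cycle types is {5, 3+1+1}. Among the candidates above, the only group containing elements of all these cycle types is A_5 (5T4) — each of C_5 (5T1), D_5 (5T2) lacks at least one of them. Hence G = A_5 (5T4), of order 60. The Galois group A_5 (5T4) has order 60, so the splitting field has degree 60 over Q.

60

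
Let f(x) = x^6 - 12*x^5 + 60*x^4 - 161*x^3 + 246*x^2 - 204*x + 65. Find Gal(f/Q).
The polynomial f is an irreducible sextic over Q, so G = Gal(f/Q) is one of the 16 transitive subgroups 6T1, ..., 6T16 of S_6. The discriminant of f is 871199469, which is not a perfect square, so G is not contained in A_6. The transitive groups of degree 6 not contained in A_6 are: C_6 (6T1, order 6), S_3 (6T2, order 6), D_6 (6T3, order 12), C_3 x S_3 (6T5, order 18), A_4 x C_2 (6T6, order 24), S_4 (6T8, order 24), S_3 x S_3 (6T9, order 36), S_4 x C_2 (6T11, order 48), (S_3 x S_3) : C_2 (6T13, order 72), PGL(2,5) (6T14, order 120), S_6 (6T16, order 720). By Dedekind's theorem, for a prime p not dividing disc(f) the degrees of the irreducible factors of f mod p form the cycle type of an element of G. Factoring f modulo the 16 such primes p <= 67 (skipping 3, 7, 29, which divide the discriminant), each new pattern first appears at: mod 2: f = (x^6 + x^3 + 1), pattern 6; mod 5: f = (x)(x + 4)(x^2 + 2)(x^2 + 4x + 2), pattern 2+2+1+1; mod 13: f = (x)(x + 3)(x + 4)(x^3 + 7x^2 + 12x + 9), pattern 3+1+1+1; mod 19: f = (x^2 + 6x + 18)(x^2 + 9x + 10)(x^2 + 11x + 3), pattern 2+2+2; mod 67: f = (x^3 + 61x^2 + 12x + 10)(x^3 + 61x^2 + 12x + 40), pattern 3+3. No other pattern occurs in this range, so the set of observed cycle types is {6, 2+2+1+1, 3+1+1+1, 2+2+2, 3+3}. The candidates containing elements of all these cycle types are S_3 x S_3 (6T9) of order 36, (S_3 x S_3) : C_2 (6T13) of order 72, S_6 (6T16) of order 720; the others are excluded. The observed types are precisely the cycle types that occur in S_3 x S_3 (6T9) (apart from the identity). Each of the other remaining candidates has further cycle types, and by the Chebotarev density theorem the matching factorization patterns would occur for a proportion of primes equal to their share of the group: (S_3 x S_3) : C_2 (6T13) additionally contains elements of type 4+2, 3+2+1, 2+1+1+1+1 (36 of its 72 elements, about 50% of primes); S_6 (6T16) additionally contains elements of type 5+1, 4+2, 4+1+1, 3+2+1, 2+1+1+1+1 (459 of its 720 elements, about 64% of primes). None of the 16 primes tested shows any such pattern (for each of these groups the chance of that is below 10^-4), which rules them out. Hence G = S_3 x S_3 (6T9), of order 36.

S_3 x S_3 (also written G36-)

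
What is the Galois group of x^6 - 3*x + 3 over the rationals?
The polynomial f is an irreducible sextic over Q, so G = Gal(f/Q) is one of the 16 transitive subgroups 6T1, ..., 6T16 of S_6. The discriminant of f is -9059283, which is not a perfect square, so G is not contained in A_6. The transitive groups of degree 6 not contained in A_6 are: C_6 (6T1, order 6), S_3 (6T2, order 6), D_6 (6T3, order 12), C_3 x S_3 (6T5, order 18), A_4 x C_2 (6T6, order 24), S_4 (6T8, order 24), S_3 x S_3 (6T9, order 36), S_4 x C_2 (6T11, order 48), (S_3 x S_3) : C_2 (6T13, order 72), PGL(2,5) (6T14, order 120), S_6 (6T16, order 720). By Dedekind's theorem, for a prime p not dividing disc(f) the degrees of the irreducible factors of f mod p form the cycle type of an element of G. Factoring f modulo the 28 such primes p <= 127 (skipping 3, 17, 43, which divide the discriminant), each new pattern first appears at: mod 2: f = (x^6 + x + 1), pattern 6; mod 7: f = (x + 1)(x^2 + 4x + 6)(x^3 + 2x^2 + x + 4), pattern 3+2+1; mod 11: f = (x^2 + 9x + 2)(x^4 + 2x^3 + 2x^2 + 7), pattern 4+2; mod 13: f = (x + 3)(x + 8)(x^2 + 3x + 6)(x^2 + 12x + 3), pattern 2+2+1+1; mod 61: f = (x + 40)(x + 51)(x + 57)(x + 59)(x^2 + 37x + 50), pattern 2+1+1+1+1; mod 97: f = (x + 48)(x + 85)(x + 87)(x^3 + 71x^2 + 60x + 63), pattern 3+1+1+1; mod 113: f = (x^2 + 49x + 72)(x^2 + 68x + 105)(x^2 + 109x + 10), pattern 2+2+2; mod 127: f = (x^3 + 39x^2 + 106x + 109)(x^3 + 88x^2 + 18x + 21), pattern 3+3. No other pattern occurs in this range, so the set of observed cycle types is {6, 3+2+1, 4+2, 2+2+1+1, 2+1+1+1+1, 3+1+1+1, 2+2+2, 3+3}. The candidates containing elements of all these cycle types are (S_3 x S_3) : C_2 (6T13) of order 72, S_6 (6T16) of order 720; the others are excluded. The observed types are precisely the cycle types that occur in (S_3 x S_3) : C_2 (6T13) (apart from the identity). Each of the other remaining candidates has further cycle types, and by the Chebotarev density theorem the matching factorization patterns would occur for a proportion of primes equal to their share of the group: S_6 (6T16) additionally contains elements of type 5+1, 4+1+1 (234 of its 720 elements, about 32% of primes). None of the 28 primes tested shows any such pattern (for each of these groups the chance of that is below 10^-4), which rules them out. Hence G = (S_3 x S_3) : C_2 (6T13), of order 72.

(S_3 x S_3) : C_2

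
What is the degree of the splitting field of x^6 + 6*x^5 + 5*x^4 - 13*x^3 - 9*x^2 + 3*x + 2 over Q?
The degree of the splitting field over Q equals the order of the Galois group, so first determine the group. The polynomial f is an irreducible sextic over Q, so G = Gal(f/Q) is one of the 16 transitive subgroups 6T1, ..., 6T16 of S_6. The discriminant of f is 30991489 = 5567^2, a perfect square, so G is contained in A_6. The transitive groups of degree 6 contained in A_6 are: A_4 (6T4, order 12), S_4 (6T7, order 24), (C_3 x C_3) : C_4 (6T10, order 36), PSL(2,5) (6T12, order 60), A_6 (6T15, order 360). By Dedekind's theorem, for a prime p not dividing disc(f) the degrees of the irreducible factors of f mod p form the cycle type of an element of G. Factoring f modulo the 21 such primes p <= 79 (skipping 19, which divides the discriminant), each new pattern first appears at: mod 2: f = (x)(x^5 + x^3 + x^2 + x + 1), pattern 5+1; mod 7: f = (x^3 + x^2 + 3x + 1)(x^3 + 5x^2 + 4x + 2), pattern 3+3; mod 61: f = (x + 3)(x + 25)(x^2 + 48x + 25)(x^2 + 52x + 38), pattern 2+2+1+1. No other pattern occurs in this range, so the set of observed cycle types is {5+1, 3+3, 2+2+1+1}. The candidates containing elements of all these cycle types are PSL(2,5) (6T12) of order 60, A_6 (6T15) of order 360; the others are excluded. The observed types are precisely the cycle types that occur in PSL(2,5) (6T12) (apart from the identity). Each of the other remaining candidates has further cycle types, and by the Chebotarev density theorem the matching factorization patterns would occur for a proportion of primes equal to their share of the group: A_6 (6T15) additionally contains elements of type 4+2, 3+1+1+1 (130 of its 360 elements, about 36% of primes). None of the 21 primes tested shows any such pattern (for each of these groups the chance of that is below 10^-4), which rules them out. Hence G = PSL(2,5) (6T12), of order 60. The Galois group PSL(2,5) (6T12) has order 60, so the splitting field has degree 60 over Q.

60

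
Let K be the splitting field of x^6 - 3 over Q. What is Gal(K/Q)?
D_6

The polynomial f is an irreducible sextic over Q, so G = Gal(f/Q) is one of the 16 transitive subgroups 6T1, ..., 6T16 of S_6. The discriminant of f is 11337408, which is not a perfect square, so G is not contained in A_6. The transitive groups of degree 6 not contained in A_6 are: C_6 (6T1, order 6), S_3 (6T2, order 6), D_6 (6T3, order 12), C_3 x S_3 (6T5, order 18), A_4 x C_2 (6T6, order 24), S_4 (6T8, order 24), S_3 x S_3 (6T9, order 36), S_4 x C_2 (6T11, order 48), (S_3 x S_3) : C_2 (6T13, order 72), PGL(2,5) (6T14, order 120), S_6 (6T16, order 720). By Dedekind's theorem, for a prime p not dividing disc(f) the degrees of the irreducible factors of f mod p form the cycle type of an element of G. Factoring f modulo the 79 such primes p <= 419 (skipping 2, 3, which divide the discriminant), each new pattern first appears at: mod 5: f = (x^2 + 3)(x^2 + 2x + 3)(x^2 + 3x + 3), pattern 2+2+2; mod 7: f = (x^6 + 4), pattern 6; mod 11: f = (x + 3)(x + 8)(x^2 + 3x + 9)(x^2 + 8x + 9), pattern 2+2+1+1; mod 13: f = (x^3 + 4)(x^3 + 9), pattern 3+3; mod 61: f = (x + 2)(x + 26)(x + 28)(x + 33)(x + 35)(x + 59), pattern 1+1+1+1+1+1. No other pattern occurs in this range, so the set of observed cycle types is {2+2+2, 6, 2+2+1+1, 3+3, 1+1+1+1+1+1}. The candidates containing elements of all these cycle types are D_6 (6T3) of order 12, A_4 x C_2 (6T6) of order 24, S_3 x S_3 (6T9) of order 36, S_4 x C_2 (6T11) of order 48, (S_3 x S_3) : C_2 (6T13) of order 72, PGL(2,5) (6T14) of order 120, S_6 (6T16) of order 720; the others are excluded. The observed types are precisely the cycle types that occur in D_6 (6T3). Each of the other remaining candidates has further cycle types, and by the Chebotarev density theorem the matching factorization patterns would occur for a proportion of primes equal to their share of the group: A_4 x C_2 (6T6) additionally contains elements of type 2+1+1+1+1 (3 of its 24 elements, about 12% of primes); S_3 x S_3 (6T9) additionally contains elements of type 3+1+1+1 (4 of its 36 elements, about 11% of primes); S_4 x C_2 (6T11) additionally contains elements of type 4+2, 4+1+1, 2+1+1+1+1 (15 of its 48 elements, about 31% of primes); (S_3 x S_3) : C_2 (6T13) additionally contains elements of type 4+2, 3+2+1, 3+1+1+1, 2+1+1+1+1 (40 of its 72 elements, about 56% of primes); PGL(2,5) (6T14) additionally contains elements of type 5+1, 4+1+1 (54 of its 120 elements, about 45% of primes); S_6 (6T16) additionally contains elements of type 5+1, 4+2, 4+1+1, 3+2+1, 3+1+1+1, 2+1+1+1+1 (499 of its 720 elements, about 69% of primes). None of the 79 primes tested shows any such pattern (for each of these groups the chance of that is below 10^-4), which rules them out. Hence G = D_6 (6T3), of order 12.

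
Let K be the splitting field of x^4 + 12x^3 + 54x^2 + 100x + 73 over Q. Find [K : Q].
24

The degree of the splitting field over Q equals the order of the Galois group, so first determine the group. The polynomial is an irreducible quartic over Q and its discriminant is 937984, which is not a perfect square, so the Galois group is not contained in A_4. The resolvent cubic y^3 - 54*y^2 + 908*y - 4744 is irreducible over Q. An irreducible resolvent with non-square discriminant gives S_4. The Galois group S_4 (4T5) has order 24, so the splitting field has degree 24 over Q.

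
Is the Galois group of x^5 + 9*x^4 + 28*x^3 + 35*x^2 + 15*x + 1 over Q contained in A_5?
The polynomial is irreducible of degree 5 over Q. Its discriminant is 14641 = 121^2, a perfect square. A Galois group lies in the alternating group exactly when the discriminant is a square in Q, so the Galois group (C_5) is contained in A_5.

Yes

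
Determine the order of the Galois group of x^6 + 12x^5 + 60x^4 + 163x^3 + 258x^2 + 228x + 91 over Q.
18

The degree of the splitting field over Q equals the order of the Galois group, so first determine the group. The polynomial f is an irreducible sextic over Q, so G = Gal(f/Q) is one of the 16 transitive subgroups 6T1, ..., 6T16 of S_6. The discriminant of f is -177147, which is not a perfect square, so G is not contained in A_6. The transitive groups of degree 6 not contained in A_6 are: C_6 (6T1, order 6), S_3 (6T2, order 6), D_6 (6T3, order 12), C_3 x S_3 (6T5, order 18), A_4 x C_2 (6T6, order 24), S_4 (6T8, order 24), S_3 x S_3 (6T9, order 36), S_4 x C_2 (6T11, order 48), (S_3 x S_3) : C_2 (6T13, order 72), PGL(2,5) (6T14, order 120), S_6 (6T16, order 720). By Dedekind's theorem, for a prime p not dividing disc(f) the degrees of the irreducible factors of f mod p form the cycle type of an element of G. Factoring f modulo the 33 such primes p <= 139 (skipping 3, which divides the discriminant), each new pattern first appears at: mod 2: f = (x^6 + x^3 + 1), pattern 6; mod 7: f = (x)(x + 1)(x + 5)(x^3 + 6x^2 + 5x + 5), pattern 3+1+1+1; mod 17: f = (x^2 + 3)(x^2 + 3x + 9)(x^2 + 9x + 4), pattern 2+2+2; mod 19: f = (x^3 + 6x^2 + 12x + 2)(x^3 + 6x^2 + 12x + 17), pattern 3+3; mod 73: f = (x + 44)(x + 45)(x + 46)(x + 53)(x + 54)(x + 62), pattern 1+1+1+1+1+1. No other pattern occurs in this range, so the set of observed cycle types is {6, 3+1+1+1, 2+2+2, 3+3, 1+1+1+1+1+1}. The candidates containing elements of all these cycle types are C_3 x S_3 (6T5) of order 18, S_3 x S_3 (6T9) of order 36, (S_3 x S_3) : C_2 (6T13) of order 72, S_6 (6T16) of order 720; the others are excluded. The observed types are precisely the cycle types that occur in C_3 x S_3 (6T5). Each of the other remaining candidates has further cycle types, and by the Chebotarev density theorem the matching factorization patterns would occur for a proportion of primes equal to their share of the group: S_3 x S_3 (6T9) additionally contains elements of type 2+2+1+1 (9 of its 36 elements, about 25% of primes); (S_3 x S_3) : C_2 (6T13) additionally contains elements of type 4+2, 3+2+1, 2+2+1+1, 2+1+1+1+1 (45 of its 72 elements, about 62% of primes); S_6 (6T16) additionally contains elements of type 5+1, 4+2, 4+1+1, 3+2+1, 2+2+1+1, 2+1+1+1+1 (504 of its 720 elements, about 70% of primes). None of the 33 primes tested shows any such pattern (for each of these groups the chance of that is below 10^-4), which rules them out. Hence G = C_3 x S_3 (6T5), of order 18. The Galois group C_3 x S_3 (6T5) has order 18, so the splitting field has degree 18 over Q.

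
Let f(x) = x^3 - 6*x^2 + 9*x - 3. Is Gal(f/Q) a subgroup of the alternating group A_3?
The polynomial is irreducible of degree 3 over Q. Its discriminant is 81 = 9^2, a perfect square. A Galois group lies in the alternating group exactly when the discriminant is a square in Q, so the Galois group (C_3) is contained in A_3.

Yes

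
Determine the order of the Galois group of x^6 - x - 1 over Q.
The degree of the splitting field over Q equals the order of the Galois group, so first determine the group. The polynomial f is an irreducible sextic over Q, so G = Gal(f/Q) is one of the 16 transitive subgroups 6T1, ..., 6T16 of S_6. The discriminant of f is 49781, which is not a perfect square, so G is not contained in A_6. The transitive groups of degree 6 not contained in A_6 are: C_6 (6T1, order 6), S_3 (6T2, order 6), D_6 (6T3, order 12), C_3 x S_3 (6T5, order 18), A_4 x C_2 (6T6, order 24), S_4 (6T8, order 24), S_3 x S_3 (6T9, order 36), S_4 x C_2 (6T11, order 48), (S_3 x S_3) : C_2 (6T13, order 72), PGL(2,5) (6T14, order 120), S_6 (6T16, order 720). By Dedekind's theorem, for a prime p not dividing disc(f) the degrees of the irreducible factors of f mod p form the cycle type of an element of G. Factoring f modulo the 4 such primes p <= 7, each new pattern first appears at: mod 2: f = (x^6 + x + 1), pattern 6; mod 5: f = (x + 2)(x^5 + 3x^4 + 4x^3 + 2x^2 + x + 2), pattern 5+1; mod 7: f = (x^2 + 2x + 2)(x^4 + 5x^3 + 2x^2 + 3), pattern 4+2. No other pattern occurs in this range, so the set of observed cycle types is {6, 5+1, 4+2}. Among the candidates above, the only group containing elements of all these cycle types is S_6 (6T16); every other candidate lacks at least one of them. Hence G = S_6 (6T16), of order 720. The Galois group S_6 (6T16) has order 720, so the splitting field has degree 720 over Q.

720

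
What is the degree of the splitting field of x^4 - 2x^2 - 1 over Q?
The degree of the splitting field over Q equals the order of the Galois group, so first determine the group. The polynomial is an irreducible quartic over Q and its discriminant is -1024, which is not a perfect square, so the Galois group is not contained in A_4. The resolvent cubic y^3 + 2*y^2 + 4*y + 8 has exactly one rational root, so the Galois group is C_4 or D_4. The quartic remains irreducible over Q(sqrt(disc)), so the group is D_4. The Galois group D_4 (4T3) has order 8, so the splitting field has degree 8 over Q.

8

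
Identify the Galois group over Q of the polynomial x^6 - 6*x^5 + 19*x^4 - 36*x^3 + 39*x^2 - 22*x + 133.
S_4 x C_2 (also written S4xC2)

The polynomial f is an irreducible sextic over Q, so G = Gal(f/Q) is one of the 16 transitive subgroups 6T1, ..., 6T16 of S_6. The discriminant of f is -1849378557919232, which is not a perfect square, so G is not contained in A_6. The transitive groups of degree 6 not contained in A_6 are: C_6 (6T1, order 6), S_3 (6T2, order 6), D_6 (6T3, order 12), C_3 x S_3 (6T5, order 18), A_4 x C_2 (6T6, order 24), S_4 (6T8, order 24), S_3 x S_3 (6T9, order 36), S_4 x C_2 (6T11, order 48), (S_3 x S_3) : C_2 (6T13, order 72), PGL(2,5) (6T14, order 120), S_6 (6T16, order 720). By Dedekind's theorem, for a prime p not dividing disc(f) the degrees of the irreducible factors of f mod p form the cycle type of an element of G. Factoring f modulo the 29 such primes p <= 127 (skipping 2, 29, which divide the discriminant), each new pattern first appears at: mod 3: f = (x^3 + x^2 + 2x + 1)(x^3 + 2x^2 + 1), pattern 3+3; mod 5: f = (x^6 + 4x^5 + 4x^4 + 4x^3 + 4x^2 + 3x + 3), pattern 6; mod 7: f = (x)(x + 5)(x^4 + 3x^3 + 4x^2 + 4), pattern 4+1+1; mod 17: f = (x + 6)(x + 9)(x^2 + 2x + 6)(x^2 + 11x + 14), pattern 2+2+1+1; mod 23: f = (x^2 + x + 8)(x^2 + 18x + 14)(x^2 + 21x + 17), pattern 2+2+2; mod 67: f = (x^2 + 65x + 57)(x^4 + 63x^3 + 21x^2 + 33x + 47), pattern 4+2; mod 127: f = (x + 6)(x + 46)(x + 79)(x + 119)(x^2 + 125x + 104), pattern 2+1+1+1+1. No other pattern occurs in this range, so the set of observed cycle types is {3+3, 6, 4+1+1, 2+2+1+1, 2+2+2, 4+2, 2+1+1+1+1}. The candidates containing elements of all these cycle types are S_4 x C_2 (6T11) of order 48, S_6 (6T16) of order 720; the others are excluded. The observed types are precisely the cycle types that occur in S_4 x C_2 (6T11) (apart from the identity). Each of the other remaining candidates has further cycle types, and by the Chebotarev density theorem the matching factorization patterns would occur for a proportion of primes equal to their share of the group: S_6 (6T16) additionally contains elements of type 5+1, 3+2+1, 3+1+1+1 (304 of its 720 elements, about 42% of primes). None of the 29 primes tested shows any such pattern (for each of these groups the chance of that is below 10^-4), which rules them out. Hence G = S_4 x C_2 (6T11), of order 48.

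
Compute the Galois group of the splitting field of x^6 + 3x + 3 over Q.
(S_3 x S_3) : C_2 (also written G72)

The polynomial f is an irreducible sextic over Q, so G = Gal(f/Q) is one of the 16 transitive subgroups 6T1, ..., 6T16 of S_6. The discriminant of f is -9059283, which is not a perfect square, so G is not contained in A_6. The transitive groups of degree 6 not contained in A_6 are: C_6 (6T1, order 6), S_3 (6T2, order 6), D_6 (6T3, order 12), C_3 x S_3 (6T5, order 18), A_4 x C_2 (6T6, order 24), S_4 (6T8, order 24), S_3 x S_3 (6T9, order 36), S_4 x C_2 (6T11, order 48), (S_3 x S_3) : C_2 (6T13, order 72), PGL(2,5) (6T14, order 120), S_6 (6T16, order 720). By Dedekind's theorem, for a prime p not dividing disc(f) the degrees of the irreducible factors of f mod p form the cycle type of an element of G. Factoring f modulo the 28 such primes p <= 127 (skipping 3, 17, 43, which divide the discriminant), each new pattern first appears at: mod 2: f = (x^6 + x + 1), pattern 6; mod 7: f = (x + 6)(x^2 + 3x + 6)(x^3 + 5x^2 + x + 3), pattern 3+2+1; mod 11: f = (x^2 + 2x + 2)(x^4 + 9x^3 + 2x^2 + 7), pattern 4+2; mod 13: f = (x + 5)(x + 10)(x^2 + x + 3)(x^2 + 10x + 6), pattern 2+2+1+1; mod 61: f = (x + 2)(x + 4)(x + 10)(x + 21)(x^2 + 24x + 50), pattern 2+1+1+1+1; mod 97: f = (x + 10)(x + 12)(x + 49)(x^3 + 26x^2 + 60x + 34), pattern 3+1+1+1; mod 113: f = (x^2 + 4x + 10)(x^2 + 45x + 105)(x^2 + 64x + 72), pattern 2+2+2; mod 127: f = (x^3 + 39x^2 + 18x + 106)(x^3 + 88x^2 + 106x + 18), pattern 3+3. No other pattern occurs in this range, so the set of observed cycle types is {6, 3+2+1, 4+2, 2+2+1+1, 2+1+1+1+1, 3+1+1+1, 2+2+2, 3+3}. The candidates containing elements of all these cycle types are (S_3 x S_3) : C_2 (6T13) of order 72, S_6 (6T16) of order 720; the others are excluded. The observed types are precisely the cycle types that occur in (S_3 x S_3) : C_2 (6T13) (apart from the identity). Each of the other remaining candidates has further cycle types, and by the Chebotarev density theorem the matching factorization patterns would occur for a proportion of primes equal to their share of the group: S_6 (6T16) additionally contains elements of type 5+1, 4+1+1 (234 of its 720 elements, about 32% of primes). None of the 28 primes tested shows any such pattern (for each of these groups the chance of that is below 10^-4), which rules them out. Hence G = (S_3 x S_3) : C_2 (6T13), of order 72.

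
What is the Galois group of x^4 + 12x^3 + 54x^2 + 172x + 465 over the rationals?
The polynomial is an irreducible quartic over Q and its discriminant is 1358954496 = 36864^2, a perfect square, so the Galois group is contained in A_4. The resolvent cubic y^3 - 54*y^2 + 204*y + 3896 is irreducible over Q. An irreducible resolvent with square discriminant gives A_4.

A_4, the alternating group on 4 letters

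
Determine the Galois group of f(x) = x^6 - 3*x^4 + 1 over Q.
The polynomial f is an irreducible sextic over Q, so G = Gal(f/Q) is one of the 16 transitive subgroups 6T1, ..., 6T16 of S_6. The discriminant of f is -419904, which is not a perfect square, so G is not contained in A_6. The transitive groups of degree 6 not contained in A_6 are: C_6 (6T1, order 6), S_3 (6T2, order 6), D_6 (6T3, order 12), C_3 x S_3 (6T5, order 18), A_4 x C_2 (6T6, order 24), S_4 (6T8, order 24), S_3 x S_3 (6T9, order 36), S_4 x C_2 (6T11, order 48), (S_3 x S_3) : C_2 (6T13, order 72), PGL(2,5) (6T14, order 120), S_6 (6T16, order 720). By Dedekind's theorem, for a prime p not dividing disc(f) the degrees of the irreducible factors of f mod p form the cycle type of an element of G. Factoring f modulo the 33 such primes p <= 149 (skipping 2, 3, which divide the discriminant), each new pattern first appears at: mod 5: f = (x^3 + x^2 + 4x + 3)(x^3 + 4x^2 + 4x + 2), pattern 3+3; mod 7: f = (x^6 + 4x^4 + 1), pattern 6; mod 17: f = (x + 2)(x + 15)(x^2 + 6)(x^2 + 12), pattern 2+2+1+1; mod 19: f = (x + 6)(x + 7)(x + 12)(x + 13)(x^2 + 6), pattern 2+1+1+1+1; mod 71: f = (x^2 + 40)(x^2 + 45)(x^2 + 54), pattern 2+2+2. No other pattern occurs in this range, so the set of observed cycle types is {3+3, 6, 2+2+1+1, 2+1+1+1+1, 2+2+2}. The candidates containing elements of all these cycle types are A_4 x C_2 (6T6) of order 24, S_4 x C_2 (6T11) of order 48, (S_3 x S_3) : C_2 (6T13) of order 72, S_6 (6T16) of order 720; the others are excluded. The observed types are precisely the cycle types that occur in A_4 x C_2 (6T6) (apart from the identity). Each of the other remaining candidates has further cycle types, and by the Chebotarev density theorem the matching factorization patterns would occur for a proportion of primes equal to their share of the group: S_4 x C_2 (6T11) additionally contains elements of type 4+2, 4+1+1 (12 of its 48 elements, about 25% of primes); (S_3 x S_3) : C_2 (6T13) additionally contains elements of type 4+2, 3+2+1, 3+1+1+1 (34 of its 72 elements, about 47% of primes); S_6 (6T16) additionally contains elements of type 5+1, 4+2, 4+1+1, 3+2+1, 3+1+1+1 (484 of its 720 elements, about 67% of primes). None of the 33 primes tested shows any such pattern (for each of these groups the chance of that is below 10^-4), which rules them out. Hence G = A_4 x C_2 (6T6), of order 24.

A_4 x C_2 (order 24)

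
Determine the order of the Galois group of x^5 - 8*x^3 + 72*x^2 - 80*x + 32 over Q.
120

The degree of the splitting field over Q equals the order of the Galois group, so first determine the group. The polynomial f is an irreducible quintic over Q, so G = Gal(f/Q) is a transitive subgroup of S_5: one of C_5 (5T1, order 5), D_5 (5T2, order 10), F_20 (5T3, order 20), A_5 (5T4, order 60) or S_5 (5T5, order 120). The discriminant of f is 770141323264, which is not a perfect square, so G is not contained in A_5. The transitive groups of degree 5 not contained in A_5 are: F_20 (5T3, order 20), S_5 (5T5, order 120). By Dedekind's theorem, for a prime p not dividing disc(f) the degrees of the irreducible factors of f mod p form the cycle type of an element of G. Factoring f modulo the 3 such primes p <= 7 (skipping 2, which divides the discriminant), each new pattern first appears at: mod 3: f = (x^5 + x^3 + x + 2), pattern 5; mod 7: f = (x^2 + 6x + 4)(x^3 + x^2 + 3x + 1), pattern 3+2. No other pattern occurs in this range, so the set of observed cycle types is {5, 3+2}. Among the candidates above, the only group containing elements of all these cycle types is S_5 (5T5) — F_20 (5T3) lacks at least one of them. Hence G = S_5 (5T5), of order 120. The Galois group S_5 (5T5) has order 120, so the splitting field has degree 120 over Q.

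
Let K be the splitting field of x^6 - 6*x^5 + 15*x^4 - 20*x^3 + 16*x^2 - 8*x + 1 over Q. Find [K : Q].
The degree of the splitting field over Q equals the order of the Galois group, so first determine the group. The polynomial f is an irreducible sextic over Q, so G = Gal(f/Q) is one of the 16 transitive subgroups 6T1, ..., 6T16 of S_6. The discriminant of f is 61504 = 248^2, a perfect square, so G is contained in A_6. The transitive groups of degree 6 contained in A_6 are: A_4 (6T4, order 12), S_4 (6T7, order 24), (C_3 x C_3) : C_4 (6T10, order 36), PSL(2,5) (6T12, order 60), A_6 (6T15, order 360). By Dedekind's theorem, for a prime p not dividing disc(f) the degrees of the irreducible factors of f mod p form the cycle type of an element of G. Factoring f modulo the 79 such primes p <= 419 (skipping 2, 31, which divide the discriminant), each new pattern first appears at: mod 3: f = (x^2 + x + 2)(x^4 + 2x^3 + 2x^2 + x + 2), pattern 4+2; mod 5: f = (x^3 + x^2 + 3x + 1)(x^3 + 3x^2 + 4x + 1), pattern 3+3; mod 11: f = (x + 2)(x + 7)(x^2 + 2x + 4)(x^2 + 5x + 1), pattern 2+2+1+1; mod 67: f = (x + 1)(x + 2)(x + 10)(x + 55)(x + 63)(x + 64), pattern 1+1+1+1+1+1. No other pattern occurs in this range, so the set of observed cycle types is {4+2, 3+3, 2+2+1+1, 1+1+1+1+1+1}. The candidates containing elements of all these cycle types are S_4 (6T7) of order 24, (C_3 x C_3) : C_4 (6T10) of order 36, A_6 (6T15) of order 360; the others are excluded. The observed types are precisely the cycle types that occur in S_4 (6T7). Each of the other remaining candidates has further cycle types, and by the Chebotarev density theorem the matching factorization patterns would occur for a proportion of primes equal to their share of the group: (C_3 x C_3) : C_4 (6T10) additionally contains elements of type 3+1+1+1 (4 of its 36 elements, about 11% of primes); A_6 (6T15) additionally contains elements of type 5+1, 3+1+1+1 (184 of its 360 elements, about 51% of primes). None of the 79 primes tested shows any such pattern (for each of these groups the chance of that is below 10^-4), which rules them out. Hence G = S_4 (6T7), of order 24. The Galois group S_4 (6T7) has order 24, so the splitting field has degree 24 over Q.

24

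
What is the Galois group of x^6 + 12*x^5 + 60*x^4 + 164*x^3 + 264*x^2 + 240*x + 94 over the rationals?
The polynomial f is an irreducible sextic over Q, so G = Gal(f/Q) is one of the 16 transitive subgroups 6T1, ..., 6T16 of S_6. The discriminant of f is 40310784, which is not a perfect square, so G is not contained in A_6. The transitive groups of degree 6 not contained in A_6 are: C_6 (6T1, order 6), S_3 (6T2, order 6), D_6 (6T3, order 12), C_3 x S_3 (6T5, order 18), A_4 x C_2 (6T6, order 24), S_4 (6T8, order 24), S_3 x S_3 (6T9, order 36), S_4 x C_2 (6T11, order 48), (S_3 x S_3) : C_2 (6T13, order 72), PGL(2,5) (6T14, order 120), S_6 (6T16, order 720). By Dedekind's theorem, for a prime p not dividing disc(f) the degrees of the irreducible factors of f mod p form the cycle type of an element of G. Factoring f modulo the 14 such primes p <= 53 (skipping 2, 3, which divide the discriminant), each new pattern first appears at: mod 5: f = (x + 3)(x + 4)(x^2 + 2x + 4)(x^2 + 3x + 3), pattern 2+2+1+1; mod 7: f = (x^6 + 5x^5 + 4x^4 + 3x^3 + 5x^2 + 2x + 3), pattern 6; mod 19: f = (x + 6)(x + 8)(x + 11)(x^3 + 6x^2 + 12x + 5), pattern 3+1+1+1; mod 31: f = (x^2 + 6x + 19)(x^2 + 14x + 20)(x^2 + 23x + 4), pattern 2+2+2; mod 43: f = (x^3 + 6x^2 + 12x + 3)(x^3 + 6x^2 + 12x + 17), pattern 3+3. No other pattern occurs in this range, so the set of observed cycle types is {2+2+1+1, 6, 3+1+1+1, 2+2+2, 3+3}. The candidates containing elements of all these cycle types are S_3 x S_3 (6T9) of order 36, (S_3 x S_3) : C_2 (6T13) of order 72, S_6 (6T16) of order 720; the others are excluded. The observed types are precisely the cycle types that occur in S_3 x S_3 (6T9) (apart from the identity). Each of the other remaining candidates has further cycle types, and by the Chebotarev density theorem the matching factorization patterns would occur for a proportion of primes equal to their share of the group: (S_3 x S_3) : C_2 (6T13) additionally contains elements of type 4+2, 3+2+1, 2+1+1+1+1 (36 of its 72 elements, about 50% of primes); S_6 (6T16) additionally contains elements of type 5+1, 4+2, 4+1+1, 3+2+1, 2+1+1+1+1 (459 of its 720 elements, about 64% of primes). None of the 14 primes tested shows any such pattern (for each of these groups the chance of that is below 10^-4), which rules them out. Hence G = S_3 x S_3 (6T9), of order 36.

S_3 x S_3, the direct product S_3 x S_3 in its degree-6 action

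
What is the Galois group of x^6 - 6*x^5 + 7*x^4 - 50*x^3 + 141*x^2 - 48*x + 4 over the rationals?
S_4 x C_2

The polynomial f is an irreducible sextic over Q, so G = Gal(f/Q) is one of the 16 transitive subgroups 6T1, ..., 6T16 of S_6. The discriminant of f is -905333959757824, which is not a perfect square, so G is not contained in A_6. The transitive groups of degree 6 not contained in A_6 are: C_6 (6T1, order 6), S_3 (6T2, order 6), D_6 (6T3, order 12), C_3 x S_3 (6T5, order 18), A_4 x C_2 (6T6, order 24), S_4 (6T8, order 24), S_3 x S_3 (6T9, order 36), S_4 x C_2 (6T11, order 48), (S_3 x S_3) : C_2 (6T13, order 72), PGL(2,5) (6T14, order 120), S_6 (6T16, order 720). By Dedekind's theorem, for a prime p not dividing disc(f) the degrees of the irreducible factors of f mod p form the cycle type of an element of G. Factoring f modulo the 67 such primes p <= 347 (skipping 2, 229, which divide the discriminant), each new pattern first appears at: mod 3: f = (x^6 + x^4 + x^3 + 1), pattern 6; mod 5: f = (x^3 + x^2 + 3x + 4)(x^3 + 3x^2 + x + 1), pattern 3+3; mod 7: f = (x + 5)(x + 6)(x^4 + 4x^3 + 3x^2 + 2), pattern 4+1+1; mod 13: f = (x^2 + 8x + 10)(x^4 + 12x^3 + 5x^2 + 11x + 3), pattern 4+2; mod 23: f = (x^2 + 19x + 12)(x^2 + 22x + 1)(x^2 + 22x + 8), pattern 2+2+2; mod 29: f = (x + 6)(x + 24)(x^2 + 9x + 23)(x^2 + 13x + 20), pattern 2+2+1+1; mod 193: f = (x + 36)(x + 46)(x + 81)(x + 98)(x + 144)(x + 168), pattern 1+1+1+1+1+1; mod 347: f = (x + 55)(x + 145)(x + 331)(x + 343)(x^2 + 161x + 300), pattern 2+1+1+1+1. No other pattern occurs in this range, so the set of observed cycle types is {6, 3+3, 4+1+1, 4+2, 2+2+2, 2+2+1+1, 1+1+1+1+1+1, 2+1+1+1+1}. The candidates containing elements of all these cycle types are S_4 x C_2 (6T11) of order 48, S_6 (6T16) of order 720; the others are excluded. The observed types are precisely the cycle types that occur in S_4 x C_2 (6T11). Each of the other remaining candidates has further cycle types, and by the Chebotarev density theorem the matching factorization patterns would occur for a proportion of primes equal to their share of the group: S_6 (6T16) additionally contains elements of type 5+1, 3+2+1, 3+1+1+1 (304 of its 720 elements, about 42% of primes). None of the 67 primes tested shows any such pattern (for each of these groups the chance of that is below 10^-4), which rules them out. Hence G = S_4 x C_2 (6T11), of order 48.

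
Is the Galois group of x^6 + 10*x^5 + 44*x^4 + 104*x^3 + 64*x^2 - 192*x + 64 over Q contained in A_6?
Yes

The polynomial is irreducible of degree 6 over Q. Its discriminant is 564385546240000 = 23756800^2, a perfect square. A Galois group lies in the alternating group exactly when the discriminant is a square in Q, so the Galois group ((C_3 x C_3) : C_4) is contained in A_6.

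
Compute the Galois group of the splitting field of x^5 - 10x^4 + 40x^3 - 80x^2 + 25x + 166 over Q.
A_5 (order 60)

The polynomial f is an irreducible quintic over Q, so G = Gal(f/Q) is a transitive subgroup of S_5: one of C_5 (5T1, order 5), D_5 (5T2, order 10), F_20 (5T3, order 20), A_5 (5T4, order 60) or S_5 (5T5, order 120). The discriminant of f is 58564000000 = 242000^2, a perfect square, so G is contained in A_5. The transitive groups of degree 5 contained in A_5 are: C_5 (5T1, order 5), D_5 (5T2, order 10), A_5 (5T4, order 60). By Dedekind's theorem, for a prime p not dividing disc(f) the degrees of the irreducible factors of f mod p form the cycle type of an element of G. Factoring f modulo the 3 such primes p <= 13 (skipping 2, 5, 11, which divide the discriminant), each new pattern first appears at: mod 3: f = (x^5 + 2x^4 + x^3 + x^2 + x + 1), pattern 5; mod 13: f = (x + 4)(x + 6)(x^3 + 6x^2 + 8x + 8), pattern 3+1+1. No other pattern occurs in this range, so the set of observed cycle types is {5, 3+1+1}. Among the candidates above, the only group containing elements of all these cycle types is A_5 (5T4) — each of C_5 (5T1), D_5 (5T2) lacks at least one of them. Hence G = A_5 (5T4), of order 60.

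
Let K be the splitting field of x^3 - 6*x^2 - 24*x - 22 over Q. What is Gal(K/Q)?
The polynomial is an irreducible cubic over Q and its discriminant is -13068, which is not a perfect square. For an irreducible cubic, a non-square discriminant gives Galois group S_3.

3T2: S_3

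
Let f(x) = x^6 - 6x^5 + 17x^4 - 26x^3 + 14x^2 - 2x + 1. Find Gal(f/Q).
S_4 (order 24)

The polynomial f is an irreducible sextic over Q, so G = Gal(f/Q) is one of the 16 transitive subgroups 6T1, ..., 6T16 of S_6. The discriminant of f is 276091456 = 16616^2, a perfect square, so G is contained in A_6. The transitive groups of degree 6 contained in A_6 are: A_4 (6T4, order 12), S_4 (6T7, order 24), (C_3 x C_3) : C_4 (6T10, order 36), PSL(2,5) (6T12, order 60), A_6 (6T15, order 360). By Dedekind's theorem, for a prime p not dividing disc(f) the degrees of the irreducible factors of f mod p form the cycle type of an element of G. Factoring f modulo the 79 such primes p <= 421 (skipping 2, 31, 67, which divide the discriminant), each new pattern first appears at: mod 3: f = (x^2 + 1)(x^4 + x^2 + x + 1), pattern 4+2; mod 5: f = (x^3 + x^2 + 2)(x^3 + 3x^2 + 4x + 3), pattern 3+3; mod 11: f = (x + 4)(x + 9)(x^2 + 5)(x^2 + 3x + 3), pattern 2+2+1+1. No other pattern occurs in this range, so the set of observed cycle types is {4+2, 3+3, 2+2+1+1}. The candidates containing elements of all these cycle types are S_4 (6T7) of order 24, (C_3 x C_3) : C_4 (6T10) of order 36, A_6 (6T15) of order 360; the others are excluded. The observed types are precisely the cycle types that occur in S_4 (6T7) (apart from the identity). Each of the other remaining candidates has further cycle types, and by the Chebotarev density theorem the matching factorization patterns would occur for a proportion of primes equal to their share of the group: (C_3 x C_3) : C_4 (6T10) additionally contains elements of type 3+1+1+1 (4 of its 36 elements, about 11% of primes); A_6 (6T15) additionally contains elements of type 5+1, 3+1+1+1 (184 of its 360 elements, about 51% of primes). None of the 79 primes tested shows any such pattern (for each of these groups the chance of that is below 10^-4), which rules them out. Hence G = S_4 (6T7), of order 24.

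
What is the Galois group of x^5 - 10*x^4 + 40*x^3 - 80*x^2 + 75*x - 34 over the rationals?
The polynomial f is an irreducible quintic over Q, so G = Gal(f/Q) is a transitive subgroup of S_5: one of C_5 (5T1, order 5), D_5 (5T2, order 10), F_20 (5T3, order 20), A_5 (5T4, order 60) or S_5 (5T5, order 120). The discriminant of f is 64000000 = 8000^2, a perfect square, so G is contained in A_5. The transitive groups of degree 5 contained in A_5 are: C_5 (5T1, order 5), D_5 (5T2, order 10), A_5 (5T4, order 60). By Dedekind's theorem, for a prime p not dividing disc(f) the degrees of the irreducible factors of f mod p form the cycle type of an element of G. Factoring f modulo the 23 such primes p <= 97 (skipping 2, 5, which divide the discriminant), each new pattern first appears at: mod 3: f = (x + 1)(x^2 + 1)(x^2 + x + 2), pattern 2+2+1; mod 7: f = (x^5 + 4x^4 + 5x^3 + 4x^2 + 5x + 1), pattern 5. No other pattern occurs in this range, so the set of observed cycle types is {2+2+1, 5}. The candidates containing elements of all these cycle types are D_5 (5T2) of order 10, A_5 (5T4) of order 60; the others are excluded. The observed types are precisely the cycle types that occur in D_5 (5T2) (apart from the identity). Each of the other remaining candidates has further cycle types, and by the Chebotarev density theorem the matching factorization patterns would occur for a proportion of primes equal to their share of the group: A_5 (5T4) additionally contains elements of type 3+1+1 (20 of its 60 elements, about 33% of primes). None of the 23 primes tested shows any such pattern (for each of these groups the chance of that is below 10^-4), which rules them out. Hence G = D_5 (5T2), of order 10.

5T2: D_5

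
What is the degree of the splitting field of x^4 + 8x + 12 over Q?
12

The degree of the splitting field over Q equals the order of the Galois group, so first determine the group. The polynomial is an irreducible quartic over Q and its discriminant is 331776 = 576^2, a perfect square, so the Galois group is contained in A_4. The resolvent cubic y^3 - 48*y - 64 is irreducible over Q. An irreducible resolvent with square discriminant gives A_4. The Galois group A_4 (4T4) has order 12, so the splitting field has degree 12 over Q.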